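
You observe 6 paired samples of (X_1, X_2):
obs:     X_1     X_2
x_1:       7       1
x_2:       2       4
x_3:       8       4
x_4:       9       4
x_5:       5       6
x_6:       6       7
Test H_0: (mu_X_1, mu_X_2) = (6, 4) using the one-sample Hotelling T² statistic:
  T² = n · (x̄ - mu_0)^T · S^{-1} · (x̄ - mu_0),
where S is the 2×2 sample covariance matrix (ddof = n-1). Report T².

Step 1 — sample mean vector:
  mean(X_1) = (7 + 2 + 8 + 9 + 5 + 6) / 6 = 37/6 = 6.1667
  mean(X_2) = (1 + 4 + 4 + 4 + 6 + 7) / 6 = 26/6 = 4.3333
  x̄ = (6.1667, 4.3333),  deviation x̄ - mu_0 = (6.1667, 4.3333) - (6, 4) = (0.1667, 0.3333).

Step 2 — sample covariance matrix, S[i,j] = (1/(n-1)) · Σ_k (x_{k,i} - mean_i) · (x_{k,j} - mean_j), divisor n-1 = 5:
  S[X_1,X_1] = ((0.8333)·(0.8333) + (-4.1667)·(-4.1667) + (1.8333)·(1.8333) + (2.8333)·(2.8333) + (-1.1667)·(-1.1667) + (-0.1667)·(-0.1667)) / 5 = 30.8333/5 = 6.1667
  S[X_1,X_2] = ((0.8333)·(-3.3333) + (-4.1667)·(-0.3333) + (1.8333)·(-0.3333) + (2.8333)·(-0.3333) + (-1.1667)·(1.6667) + (-0.1667)·(2.6667)) / 5 = -5.3333/5 = -1.0667
  S[X_2,X_2] = ((-3.3333)·(-3.3333) + (-0.3333)·(-0.3333) + (-0.3333)·(-0.3333) + (-0.3333)·(-0.3333) + (1.6667)·(1.6667) + (2.6667)·(2.6667)) / 5 = 21.3333/5 = 4.2667
  S = [[6.1667, -1.0667],
 [-1.0667, 4.2667]].

Step 3 — invert S. det(S) = 6.1667·4.2667 - (-1.0667)² = 25.1733.
  S^{-1} = (1/det) · [[d, -b], [-b, a]] = [[0.1695, 0.0424],
 [0.0424, 0.245]].

Step 4 — quadratic form (x̄ - mu_0)^T · S^{-1} · (x̄ - mu_0):
  S^{-1} · (x̄ - mu_0) = (0.0424, 0.0887),
  (x̄ - mu_0)^T · [...] = (0.1667)·(0.0424) + (0.3333)·(0.0887) = 0.0366.

Step 5 — scale by n: T² = 6 · 0.0366 = 0.2198.

T² ≈ 0.2198


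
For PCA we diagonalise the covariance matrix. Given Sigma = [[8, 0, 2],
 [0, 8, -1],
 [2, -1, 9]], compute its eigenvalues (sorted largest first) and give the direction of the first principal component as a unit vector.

Step 1 — characteristic polynomial p(λ) = det(λI - Sigma) = λ³ - tr·λ² + c_1·λ - det, where tr = trace, c_1 = sum of the principal 2×2 minors, det = det(Sigma):
  tr = 8 + 8 + 9 = 25,
  c_1 = (8·8 - (0)²) + (8·9 - (2)²) + (8·9 - (-1)²) = 64 + 68 + 71 = 203,
  det = 8·(8·9 - (-1)²) - (0)·((0)·9 - (-1)·(2)) + (2)·((0)·(-1) - 8·(2)) = 8·(71) - (0)·(2) + (2)·(-16) = 536.
  So p(λ) = λ³ - 25λ² + 203λ - 536.
Step 2 — look for an integer root (rational root theorem: any rational root is an integer divisor of 536). Testing λ = 8:
  p(8) = 512 - 1600 + 1624 - 536 = 0  ✓
  Dividing out (λ - 8): p(λ) = (λ - 8)(λ² - 17λ + 67).
Step 3 — remaining eigenvalues from the quadratic λ² - 17λ + 67 = 0:
  Δ = 17² - 4·67 = 289 - 268 = 21,  λ = (17 ± √21)/2 = (17 ± 4.5826)/2 ≈ 10.7913 or 6.2087.
  Sorted: λ_1 = 10.7913,  λ_2 = 8,  λ_3 = 6.2087  (check: sum = 25 = tr ✓).

Step 4 — unit eigenvector for λ_1 ≈ 10.7913: v spans the null space of (Sigma - λ_1 I), whose rows are
  r_1 = (-2.7913, 0, 2),  r_2 = (0, -2.7913, -1),  r_3 = (2, -1, -1.7913).
  v is orthogonal to every row, so take v ∝ r_1 × r_2 = ((0)·(-1) - (2)·(-2.7913), (2)·(0) - (-2.7913)·(-1), (-2.7913)·(-2.7913) - (0)·(0)) ≈ (5.5826, -2.7913, 7.7913).
  Let u = (5.5826, -2.7913, 7.7913).
  ||u|| = √((5.5826)² + (-2.7913)² + (7.7913)²) = √(99.6606) ≈ 9.983,  v_1 = u/||u|| ≈ (0.5592, -0.2796, 0.7805) (||v_1|| = 1).

λ_1 = 10.7913,  λ_2 = 8,  λ_3 = 6.2087;  v_1 ≈ (0.5592, -0.2796, 0.7805)


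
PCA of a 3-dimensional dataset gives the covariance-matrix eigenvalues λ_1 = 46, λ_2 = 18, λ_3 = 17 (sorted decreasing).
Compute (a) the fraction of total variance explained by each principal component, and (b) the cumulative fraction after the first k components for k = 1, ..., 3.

Step 1 — total variance = trace(Sigma) = Σ λ_i = 46 + 18 + 17 = 81.

Step 2 — fraction explained by component i = λ_i / Σ λ:
  PC1: 46/81 = 0.5679
  PC2: 18/81 = 0.2222
  PC3: 17/81 = 0.2099

Step 3 — cumulative fraction after k components = (λ_1 + ... + λ_k) / Σ λ:
  k = 1: 46/81 = 0.5679
  k = 2: (46 + 18)/81 = 64/81 = 0.7901
  k = 3: (46 + 18 + 17)/81 = 81/81 = 1

Summary (fraction, with percent):

explained: PC1 0.5679 (56.79%), PC2 0.2222 (22.22%), PC3 0.2099 (20.99%);  cumulative: 0.5679, 0.7901, 1


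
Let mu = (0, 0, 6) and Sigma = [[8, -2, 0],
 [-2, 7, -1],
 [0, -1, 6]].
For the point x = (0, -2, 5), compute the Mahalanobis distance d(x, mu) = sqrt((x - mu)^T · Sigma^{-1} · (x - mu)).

Step 1 — centre the observation: (x - mu) = (0, -2, -1).

Step 2 — invert Sigma (cofactor / det for 3×3, or solve directly):
  Sigma^{-1} = [[0.1349, 0.0395, 0.0066],
 [0.0395, 0.1579, 0.0263],
 [0.0066, 0.0263, 0.1711]].

Step 3 — form the quadratic (x - mu)^T · Sigma^{-1} · (x - mu):
  Sigma^{-1} · (x - mu) = (-0.0855, -0.3421, -0.2237).
  (x - mu)^T · [Sigma^{-1} · (x - mu)] = (0)·(-0.0855) + (-2)·(-0.3421) + (-1)·(-0.2237) = 0.9079.

Step 4 — take square root: d = √(0.9079) ≈ 0.9528.

d(x, mu) = √(0.9079) ≈ 0.9528


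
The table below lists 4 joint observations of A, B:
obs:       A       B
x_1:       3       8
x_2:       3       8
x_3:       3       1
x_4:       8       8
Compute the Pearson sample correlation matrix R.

Step 1 — column means:
  mean(A) = (3 + 3 + 3 + 8) / 4 = 17/4 = 4.25
  mean(B) = (8 + 8 + 1 + 8) / 4 = 25/4 = 6.25

Step 2 — sample variances and covariances s[i,j] = (1/(n-1)) · Σ_k (x_{k,i} - mean_i) · (x_{k,j} - mean_j), with n-1 = 3:
  s[A,A] = ((-1.25)·(-1.25) + (-1.25)·(-1.25) + (-1.25)·(-1.25) + (3.75)·(3.75)) / 3 = 18.75/3 = 6.25
  s[A,B] = ((-1.25)·(1.75) + (-1.25)·(1.75) + (-1.25)·(-5.25) + (3.75)·(1.75)) / 3 = 8.75/3 = 2.9167
  s[B,B] = ((1.75)·(1.75) + (1.75)·(1.75) + (-5.25)·(-5.25) + (1.75)·(1.75)) / 3 = 36.75/3 = 12.25
  Sample standard deviations s_i = √(s[i,i]):
  s(A) = √(6.25) = 2.5
  s(B) = √(12.25) = 3.5

Step 3 — r_{ij} = s_{ij} / (s_i · s_j):
  r[A,A] = 1 (diagonal).
  r[A,B] = 2.9167 / (2.5 · 3.5) = 2.9167 / 8.75 = 0.3333
  r[B,B] = 1 (diagonal).

R is symmetric with unit diagonal. Assembling:

R = [[1, 0.3333],
 [0.3333, 1]]


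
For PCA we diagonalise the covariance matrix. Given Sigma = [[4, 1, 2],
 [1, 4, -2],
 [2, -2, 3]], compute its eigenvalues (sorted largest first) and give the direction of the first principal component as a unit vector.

Step 1 — characteristic polynomial p(λ) = det(λI - Sigma) = λ³ - tr·λ² + c_1·λ - det, where tr = trace, c_1 = sum of the principal 2×2 minors, det = det(Sigma):
  tr = 4 + 4 + 3 = 11,
  c_1 = (4·4 - (1)²) + (4·3 - (2)²) + (4·3 - (-2)²) = 15 + 8 + 8 = 31,
  det = 4·(4·3 - (-2)²) - (1)·((1)·3 - (-2)·(2)) + (2)·((1)·(-2) - 4·(2)) = 4·(8) - (1)·(7) + (2)·(-10) = 5.
  So p(λ) = λ³ - 11λ² + 31λ - 5.
Step 2 — look for an integer root (rational root theorem: any rational root is an integer divisor of 5). Testing λ = 5:
  p(5) = 125 - 275 + 155 - 5 = 0  ✓
  Dividing out (λ - 5): p(λ) = (λ - 5)(λ² - 6λ + 1).
Step 3 — remaining eigenvalues from the quadratic λ² - 6λ + 1 = 0:
  Δ = 6² - 4·1 = 36 - 4 = 32,  λ = (6 ± √32)/2 = (6 ± 5.6569)/2 ≈ 5.8284 or 0.1716.
  Sorted: λ_1 = 5.8284,  λ_2 = 5,  λ_3 = 0.1716  (check: sum = 11 = tr ✓).

Step 4 — unit eigenvector for λ_1 ≈ 5.8284: v spans the null space of (Sigma - λ_1 I), whose rows are
  r_1 = (-1.8284, 1, 2),  r_2 = (1, -1.8284, -2),  r_3 = (2, -2, -2.8284).
  v is orthogonal to every row, so take v ∝ r_1 × r_2 = ((1)·(-2) - (2)·(-1.8284), (2)·(1) - (-1.8284)·(-2), (-1.8284)·(-1.8284) - (1)·(1)) ≈ (1.6569, -1.6569, 2.3431).
  Let u = (1.6569, -1.6569, 2.3431).
  ||u|| = √((1.6569)² + (-1.6569)² + (2.3431)²) = √(10.9807) ≈ 3.3137,  v_1 = u/||u|| ≈ (0.5, -0.5, 0.7071) (||v_1|| = 1).

λ_1 = 5.8284,  λ_2 = 5,  λ_3 = 0.1716;  v_1 ≈ (0.5, -0.5, 0.7071)


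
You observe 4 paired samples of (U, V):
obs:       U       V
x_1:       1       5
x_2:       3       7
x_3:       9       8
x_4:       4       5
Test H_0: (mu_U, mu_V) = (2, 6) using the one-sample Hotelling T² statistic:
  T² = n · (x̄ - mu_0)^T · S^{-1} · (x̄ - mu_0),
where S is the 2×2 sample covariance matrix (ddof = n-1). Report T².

Step 1 — sample mean vector:
  mean(U) = (1 + 3 + 9 + 4) / 4 = 17/4 = 4.25
  mean(V) = (5 + 7 + 8 + 5) / 4 = 25/4 = 6.25
  x̄ = (4.25, 6.25),  deviation x̄ - mu_0 = (4.25, 6.25) - (2, 6) = (2.25, 0.25).

Step 2 — sample covariance matrix, S[i,j] = (1/(n-1)) · Σ_k (x_{k,i} - mean_i) · (x_{k,j} - mean_j), divisor n-1 = 3:
  S[U,U] = ((-3.25)·(-3.25) + (-1.25)·(-1.25) + (4.75)·(4.75) + (-0.25)·(-0.25)) / 3 = 34.75/3 = 11.5833
  S[U,V] = ((-3.25)·(-1.25) + (-1.25)·(0.75) + (4.75)·(1.75) + (-0.25)·(-1.25)) / 3 = 11.75/3 = 3.9167
  S[V,V] = ((-1.25)·(-1.25) + (0.75)·(0.75) + (1.75)·(1.75) + (-1.25)·(-1.25)) / 3 = 6.75/3 = 2.25
  S = [[11.5833, 3.9167],
 [3.9167, 2.25]].

Step 3 — invert S. det(S) = 11.5833·2.25 - (3.9167)² = 10.7222.
  S^{-1} = (1/det) · [[d, -b], [-b, a]] = [[0.2098, -0.3653],
 [-0.3653, 1.0803]].

Step 4 — quadratic form (x̄ - mu_0)^T · S^{-1} · (x̄ - mu_0):
  S^{-1} · (x̄ - mu_0) = (0.3808, -0.5518),
  (x̄ - mu_0)^T · [...] = (2.25)·(0.3808) + (0.25)·(-0.5518) = 0.7189.

Step 5 — scale by n: T² = 4 · 0.7189 = 2.8756.

T² ≈ 2.8756


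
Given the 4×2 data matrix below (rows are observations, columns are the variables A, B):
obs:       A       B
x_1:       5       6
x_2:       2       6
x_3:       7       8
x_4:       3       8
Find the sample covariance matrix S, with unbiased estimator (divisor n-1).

Step 1 — column means:
  mean(A) = (5 + 2 + 7 + 3) / 4 = 17/4 = 4.25
  mean(B) = (6 + 6 + 8 + 8) / 4 = 28/4 = 7

Step 2 — sample covariance S[i,j] = (1/(n-1)) · Σ_k (x_{k,i} - mean_i) · (x_{k,j} - mean_j), with n-1 = 3.
  S[A,A] = ((0.75)·(0.75) + (-2.25)·(-2.25) + (2.75)·(2.75) + (-1.25)·(-1.25)) / 3 = 14.75/3 = 4.9167
  S[A,B] = ((0.75)·(-1) + (-2.25)·(-1) + (2.75)·(1) + (-1.25)·(1)) / 3 = 3/3 = 1
  S[B,B] = ((-1)·(-1) + (-1)·(-1) + (1)·(1) + (1)·(1)) / 3 = 4/3 = 1.3333

S is symmetric (S[j,i] = S[i,j]). Assembling:

S = [[4.9167, 1],
 [1, 1.3333]]


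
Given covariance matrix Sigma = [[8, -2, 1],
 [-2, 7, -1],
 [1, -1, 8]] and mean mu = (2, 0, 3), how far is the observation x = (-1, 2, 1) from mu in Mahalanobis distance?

Step 1 — centre the observation: (x - mu) = (-3, 2, -2).

Step 2 — invert Sigma (cofactor / det for 3×3, or solve directly):
  Sigma^{-1} = [[0.1358, 0.037, -0.0123],
 [0.037, 0.1556, 0.0148],
 [-0.0123, 0.0148, 0.1284]].

Step 3 — form the quadratic (x - mu)^T · Sigma^{-1} · (x - mu):
  Sigma^{-1} · (x - mu) = (-0.3086, 0.1704, -0.1901).
  (x - mu)^T · [Sigma^{-1} · (x - mu)] = (-3)·(-0.3086) + (2)·(0.1704) + (-2)·(-0.1901) = 1.6469.

Step 4 — take square root: d = √(1.6469) ≈ 1.2833.

d(x, mu) = √(1.6469) ≈ 1.2833


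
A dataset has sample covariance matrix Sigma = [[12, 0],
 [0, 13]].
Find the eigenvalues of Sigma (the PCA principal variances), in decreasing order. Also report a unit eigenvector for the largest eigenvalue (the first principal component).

Step 1 — characteristic polynomial of 2×2 Sigma:
  det(Sigma - λI) = λ² - trace · λ + det = 0.
  trace = 12 + 13 = 25, det = 12·13 - (0)² = 156.
Step 2 — discriminant:
  Δ = trace² - 4·det = 625 - 624 = 1.
Step 3 — eigenvalues:
  λ = (trace ± √Δ)/2 = (25 ± 1)/2,
  λ_1 = 13,  λ_2 = 12.

Step 4 — unit eigenvector for λ_1: Sigma is diagonal, so its eigenvectors are the coordinate axes. λ_1 = 13 is the diagonal entry on the second coordinate axis, hence
  v_1 = (0, 1) (||v_1|| = 1).

λ_1 = 13,  λ_2 = 12;  v_1 ≈ (0, 1)


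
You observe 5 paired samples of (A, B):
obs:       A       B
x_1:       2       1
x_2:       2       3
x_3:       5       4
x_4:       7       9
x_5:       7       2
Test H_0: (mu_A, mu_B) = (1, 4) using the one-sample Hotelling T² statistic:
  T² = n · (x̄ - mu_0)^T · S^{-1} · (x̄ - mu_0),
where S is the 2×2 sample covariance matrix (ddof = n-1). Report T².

Step 1 — sample mean vector:
  mean(A) = (2 + 2 + 5 + 7 + 7) / 5 = 23/5 = 4.6
  mean(B) = (1 + 3 + 4 + 9 + 2) / 5 = 19/5 = 3.8
  x̄ = (4.6, 3.8),  deviation x̄ - mu_0 = (4.6, 3.8) - (1, 4) = (3.6, -0.2).

Step 2 — sample covariance matrix, S[i,j] = (1/(n-1)) · Σ_k (x_{k,i} - mean_i) · (x_{k,j} - mean_j), divisor n-1 = 4:
  S[A,A] = ((-2.6)·(-2.6) + (-2.6)·(-2.6) + (0.4)·(0.4) + (2.4)·(2.4) + (2.4)·(2.4)) / 4 = 25.2/4 = 6.3
  S[A,B] = ((-2.6)·(-2.8) + (-2.6)·(-0.8) + (0.4)·(0.2) + (2.4)·(5.2) + (2.4)·(-1.8)) / 4 = 17.6/4 = 4.4
  S[B,B] = ((-2.8)·(-2.8) + (-0.8)·(-0.8) + (0.2)·(0.2) + (5.2)·(5.2) + (-1.8)·(-1.8)) / 4 = 38.8/4 = 9.7
  S = [[6.3, 4.4],
 [4.4, 9.7]].

Step 3 — invert S. det(S) = 6.3·9.7 - (4.4)² = 41.75.
  S^{-1} = (1/det) · [[d, -b], [-b, a]] = [[0.2323, -0.1054],
 [-0.1054, 0.1509]].

Step 4 — quadratic form (x̄ - mu_0)^T · S^{-1} · (x̄ - mu_0):
  S^{-1} · (x̄ - mu_0) = (0.8575, -0.4096),
  (x̄ - mu_0)^T · [...] = (3.6)·(0.8575) + (-0.2)·(-0.4096) = 3.1689.

Step 5 — scale by n: T² = 5 · 3.1689 = 15.8443.

T² ≈ 15.8443


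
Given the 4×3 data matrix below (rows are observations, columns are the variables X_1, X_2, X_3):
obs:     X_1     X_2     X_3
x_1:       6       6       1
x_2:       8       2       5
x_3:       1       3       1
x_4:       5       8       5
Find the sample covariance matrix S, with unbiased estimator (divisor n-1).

Step 1 — column means:
  mean(X_1) = (6 + 8 + 1 + 5) / 4 = 20/4 = 5
  mean(X_2) = (6 + 2 + 3 + 8) / 4 = 19/4 = 4.75
  mean(X_3) = (1 + 5 + 1 + 5) / 4 = 12/4 = 3

Step 2 — sample covariance S[i,j] = (1/(n-1)) · Σ_k (x_{k,i} - mean_i) · (x_{k,j} - mean_j), with n-1 = 3.
  S[X_1,X_1] = ((1)·(1) + (3)·(3) + (-4)·(-4) + (0)·(0)) / 3 = 26/3 = 8.6667
  S[X_1,X_2] = ((1)·(1.25) + (3)·(-2.75) + (-4)·(-1.75) + (0)·(3.25)) / 3 = 0/3 = 0
  S[X_1,X_3] = ((1)·(-2) + (3)·(2) + (-4)·(-2) + (0)·(2)) / 3 = 12/3 = 4
  S[X_2,X_2] = ((1.25)·(1.25) + (-2.75)·(-2.75) + (-1.75)·(-1.75) + (3.25)·(3.25)) / 3 = 22.75/3 = 7.5833
  S[X_2,X_3] = ((1.25)·(-2) + (-2.75)·(2) + (-1.75)·(-2) + (3.25)·(2)) / 3 = 2/3 = 0.6667
  S[X_3,X_3] = ((-2)·(-2) + (2)·(2) + (-2)·(-2) + (2)·(2)) / 3 = 16/3 = 5.3333

S is symmetric (S[j,i] = S[i,j]). Assembling:

S = [[8.6667, 0, 4],
 [0, 7.5833, 0.6667],
 [4, 0.6667, 5.3333]]


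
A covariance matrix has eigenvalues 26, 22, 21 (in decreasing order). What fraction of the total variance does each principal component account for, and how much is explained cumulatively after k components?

Step 1 — total variance = trace(Sigma) = Σ λ_i = 26 + 22 + 21 = 69.

Step 2 — fraction explained by component i = λ_i / Σ λ:
  PC1: 26/69 = 0.3768
  PC2: 22/69 = 0.3188
  PC3: 21/69 = 0.3043

Step 3 — cumulative fraction after k components = (λ_1 + ... + λ_k) / Σ λ:
  k = 1: 26/69 = 0.3768
  k = 2: (26 + 22)/69 = 48/69 = 0.6957
  k = 3: (26 + 22 + 21)/69 = 69/69 = 1

Summary (fraction, with percent):

explained: PC1 0.3768 (37.68%), PC2 0.3188 (31.88%), PC3 0.3043 (30.43%);  cumulative: 0.3768, 0.6957, 1


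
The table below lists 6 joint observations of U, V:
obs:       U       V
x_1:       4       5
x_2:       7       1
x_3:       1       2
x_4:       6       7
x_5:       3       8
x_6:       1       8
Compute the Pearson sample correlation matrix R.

Step 1 — column means:
  mean(U) = (4 + 7 + 1 + 6 + 3 + 1) / 6 = 22/6 = 3.6667
  mean(V) = (5 + 1 + 2 + 7 + 8 + 8) / 6 = 31/6 = 5.1667

Step 2 — sample variances and covariances s[i,j] = (1/(n-1)) · Σ_k (x_{k,i} - mean_i) · (x_{k,j} - mean_j), with n-1 = 5:
  s[U,U] = ((0.3333)·(0.3333) + (3.3333)·(3.3333) + (-2.6667)·(-2.6667) + (2.3333)·(2.3333) + (-0.6667)·(-0.6667) + (-2.6667)·(-2.6667)) / 5 = 31.3333/5 = 6.2667
  s[U,V] = ((0.3333)·(-0.1667) + (3.3333)·(-4.1667) + (-2.6667)·(-3.1667) + (2.3333)·(1.8333) + (-0.6667)·(2.8333) + (-2.6667)·(2.8333)) / 5 = -10.6667/5 = -2.1333
  s[V,V] = ((-0.1667)·(-0.1667) + (-4.1667)·(-4.1667) + (-3.1667)·(-3.1667) + (1.8333)·(1.8333) + (2.8333)·(2.8333) + (2.8333)·(2.8333)) / 5 = 46.8333/5 = 9.3667
  Sample standard deviations s_i = √(s[i,i]):
  s(U) = √(6.2667) = 2.5033
  s(V) = √(9.3667) = 3.0605

Step 3 — r_{ij} = s_{ij} / (s_i · s_j):
  r[U,U] = 1 (diagonal).
  r[U,V] = -2.1333 / (2.5033 · 3.0605) = -2.1333 / 7.6614 = -0.2785
  r[V,V] = 1 (diagonal).

R is symmetric with unit diagonal. Assembling:

R = [[1, -0.2785],
 [-0.2785, 1]]


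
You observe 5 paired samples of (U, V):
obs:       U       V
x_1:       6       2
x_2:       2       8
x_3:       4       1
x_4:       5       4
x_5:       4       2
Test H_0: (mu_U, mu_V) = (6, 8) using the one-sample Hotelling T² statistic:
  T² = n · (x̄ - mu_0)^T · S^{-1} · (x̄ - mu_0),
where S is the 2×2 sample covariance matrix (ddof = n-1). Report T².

Step 1 — sample mean vector:
  mean(U) = (6 + 2 + 4 + 5 + 4) / 5 = 21/5 = 4.2
  mean(V) = (2 + 8 + 1 + 4 + 2) / 5 = 17/5 = 3.4
  x̄ = (4.2, 3.4),  deviation x̄ - mu_0 = (4.2, 3.4) - (6, 8) = (-1.8, -4.6).

Step 2 — sample covariance matrix, S[i,j] = (1/(n-1)) · Σ_k (x_{k,i} - mean_i) · (x_{k,j} - mean_j), divisor n-1 = 4:
  S[U,U] = ((1.8)·(1.8) + (-2.2)·(-2.2) + (-0.2)·(-0.2) + (0.8)·(0.8) + (-0.2)·(-0.2)) / 4 = 8.8/4 = 2.2
  S[U,V] = ((1.8)·(-1.4) + (-2.2)·(4.6) + (-0.2)·(-2.4) + (0.8)·(0.6) + (-0.2)·(-1.4)) / 4 = -11.4/4 = -2.85
  S[V,V] = ((-1.4)·(-1.4) + (4.6)·(4.6) + (-2.4)·(-2.4) + (0.6)·(0.6) + (-1.4)·(-1.4)) / 4 = 31.2/4 = 7.8
  S = [[2.2, -2.85],
 [-2.85, 7.8]].

Step 3 — invert S. det(S) = 2.2·7.8 - (-2.85)² = 9.0375.
  S^{-1} = (1/det) · [[d, -b], [-b, a]] = [[0.8631, 0.3154],
 [0.3154, 0.2434]].

Step 4 — quadratic form (x̄ - mu_0)^T · S^{-1} · (x̄ - mu_0):
  S^{-1} · (x̄ - mu_0) = (-3.0041, -1.6874),
  (x̄ - mu_0)^T · [...] = (-1.8)·(-3.0041) + (-4.6)·(-1.6874) = 13.1696.

Step 5 — scale by n: T² = 5 · 13.1696 = 65.8479.

T² ≈ 65.8479


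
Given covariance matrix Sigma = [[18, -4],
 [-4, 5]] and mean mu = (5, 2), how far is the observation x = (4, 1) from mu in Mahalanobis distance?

Step 1 — centre the observation: (x - mu) = (-1, -1).

Step 2 — invert Sigma. det(Sigma) = 18·5 - (-4)² = 74.
  Sigma^{-1} = (1/det) · [[d, -b], [-b, a]] = [[0.0676, 0.0541],
 [0.0541, 0.2432]].

Step 3 — form the quadratic (x - mu)^T · Sigma^{-1} · (x - mu):
  Sigma^{-1} · (x - mu) = (-0.1216, -0.2973).
  (x - mu)^T · [Sigma^{-1} · (x - mu)] = (-1)·(-0.1216) + (-1)·(-0.2973) = 0.4189.

Step 4 — take square root: d = √(0.4189) ≈ 0.6472.

d(x, mu) = √(0.4189) ≈ 0.6472


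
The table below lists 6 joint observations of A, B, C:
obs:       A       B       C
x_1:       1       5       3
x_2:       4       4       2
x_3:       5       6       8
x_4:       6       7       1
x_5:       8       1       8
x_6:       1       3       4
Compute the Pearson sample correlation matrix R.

Step 1 — column means:
  mean(A) = (1 + 4 + 5 + 6 + 8 + 1) / 6 = 25/6 = 4.1667
  mean(B) = (5 + 4 + 6 + 7 + 1 + 3) / 6 = 26/6 = 4.3333
  mean(C) = (3 + 2 + 8 + 1 + 8 + 4) / 6 = 26/6 = 4.3333

Step 2 — sample variances and covariances s[i,j] = (1/(n-1)) · Σ_k (x_{k,i} - mean_i) · (x_{k,j} - mean_j), with n-1 = 5:
  s[A,A] = ((-3.1667)·(-3.1667) + (-0.1667)·(-0.1667) + (0.8333)·(0.8333) + (1.8333)·(1.8333) + (3.8333)·(3.8333) + (-3.1667)·(-3.1667)) / 5 = 38.8333/5 = 7.7667
  s[A,B] = ((-3.1667)·(0.6667) + (-0.1667)·(-0.3333) + (0.8333)·(1.6667) + (1.8333)·(2.6667) + (3.8333)·(-3.3333) + (-3.1667)·(-1.3333)) / 5 = -4.3333/5 = -0.8667
  s[A,C] = ((-3.1667)·(-1.3333) + (-0.1667)·(-2.3333) + (0.8333)·(3.6667) + (1.8333)·(-3.3333) + (3.8333)·(3.6667) + (-3.1667)·(-0.3333)) / 5 = 16.6667/5 = 3.3333
  s[B,B] = ((0.6667)·(0.6667) + (-0.3333)·(-0.3333) + (1.6667)·(1.6667) + (2.6667)·(2.6667) + (-3.3333)·(-3.3333) + (-1.3333)·(-1.3333)) / 5 = 23.3333/5 = 4.6667
  s[B,C] = ((0.6667)·(-1.3333) + (-0.3333)·(-2.3333) + (1.6667)·(3.6667) + (2.6667)·(-3.3333) + (-3.3333)·(3.6667) + (-1.3333)·(-0.3333)) / 5 = -14.6667/5 = -2.9333
  s[C,C] = ((-1.3333)·(-1.3333) + (-2.3333)·(-2.3333) + (3.6667)·(3.6667) + (-3.3333)·(-3.3333) + (3.6667)·(3.6667) + (-0.3333)·(-0.3333)) / 5 = 45.3333/5 = 9.0667
  Sample standard deviations s_i = √(s[i,i]):
  s(A) = √(7.7667) = 2.7869
  s(B) = √(4.6667) = 2.1602
  s(C) = √(9.0667) = 3.0111

Step 3 — r_{ij} = s_{ij} / (s_i · s_j):
  r[A,A] = 1 (diagonal).
  r[A,B] = -0.8667 / (2.7869 · 2.1602) = -0.8667 / 6.0203 = -0.144
  r[A,C] = 3.3333 / (2.7869 · 3.0111) = 3.3333 / 8.3915 = 0.3972
  r[B,B] = 1 (diagonal).
  r[B,C] = -2.9333 / (2.1602 · 3.0111) = -2.9333 / 6.5047 = -0.451
  r[C,C] = 1 (diagonal).

R is symmetric with unit diagonal. Assembling:

R = [[1, -0.144, 0.3972],
 [-0.144, 1, -0.451],
 [0.3972, -0.451, 1]]


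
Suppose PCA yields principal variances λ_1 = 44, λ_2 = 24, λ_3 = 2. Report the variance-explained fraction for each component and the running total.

Step 1 — total variance = trace(Sigma) = Σ λ_i = 44 + 24 + 2 = 70.

Step 2 — fraction explained by component i = λ_i / Σ λ:
  PC1: 44/70 = 0.6286
  PC2: 24/70 = 0.3429
  PC3: 2/70 = 0.0286

Step 3 — cumulative fraction after k components = (λ_1 + ... + λ_k) / Σ λ:
  k = 1: 44/70 = 0.6286
  k = 2: (44 + 24)/70 = 68/70 = 0.9714
  k = 3: (44 + 24 + 2)/70 = 70/70 = 1

Summary (fraction, with percent):

explained: PC1 0.6286 (62.86%), PC2 0.3429 (34.29%), PC3 0.0286 (2.86%);  cumulative: 0.6286, 0.9714, 1


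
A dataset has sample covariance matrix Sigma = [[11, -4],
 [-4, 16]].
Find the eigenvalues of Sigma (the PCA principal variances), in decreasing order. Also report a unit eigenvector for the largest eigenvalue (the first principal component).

Step 1 — characteristic polynomial of 2×2 Sigma:
  det(Sigma - λI) = λ² - trace · λ + det = 0.
  trace = 11 + 16 = 27, det = 11·16 - (-4)² = 160.
Step 2 — discriminant:
  Δ = trace² - 4·det = 729 - 640 = 89.
Step 3 — eigenvalues:
  λ = (trace ± √Δ)/2 = (27 ± 9.434)/2,
  λ_1 = 18.217,  λ_2 = 8.783.

Step 4 — unit eigenvector for λ_1: solve (Sigma - λ_1 I)v = 0. First row:
  (11 - 18.217)·v_x + (-4)·v_y = 0, i.e. (-7.217)·v_x + (-4)·v_y = 0,
  so v ∝ (b, λ_1 - a) = (-4, 7.217); multiply by -1 so the first entry is positive: u = (4, -7.217).
  ||u|| = √((4)² + (-7.217)²) = √(68.085) ≈ 8.2514,
  v_1 = u/||u|| ≈ (0.4848, -0.8746) (||v_1|| = 1).

λ_1 = 18.217,  λ_2 = 8.783;  v_1 ≈ (0.4848, -0.8746)


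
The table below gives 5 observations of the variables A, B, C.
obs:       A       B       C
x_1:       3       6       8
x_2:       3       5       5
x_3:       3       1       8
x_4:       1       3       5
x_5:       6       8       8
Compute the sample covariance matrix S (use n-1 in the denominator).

Step 1 — column means:
  mean(A) = (3 + 3 + 3 + 1 + 6) / 5 = 16/5 = 3.2
  mean(B) = (6 + 5 + 1 + 3 + 8) / 5 = 23/5 = 4.6
  mean(C) = (8 + 5 + 8 + 5 + 8) / 5 = 34/5 = 6.8

Step 2 — sample covariance S[i,j] = (1/(n-1)) · Σ_k (x_{k,i} - mean_i) · (x_{k,j} - mean_j), with n-1 = 4.
  S[A,A] = ((-0.2)·(-0.2) + (-0.2)·(-0.2) + (-0.2)·(-0.2) + (-2.2)·(-2.2) + (2.8)·(2.8)) / 4 = 12.8/4 = 3.2
  S[A,B] = ((-0.2)·(1.4) + (-0.2)·(0.4) + (-0.2)·(-3.6) + (-2.2)·(-1.6) + (2.8)·(3.4)) / 4 = 13.4/4 = 3.35
  S[A,C] = ((-0.2)·(1.2) + (-0.2)·(-1.8) + (-0.2)·(1.2) + (-2.2)·(-1.8) + (2.8)·(1.2)) / 4 = 7.2/4 = 1.8
  S[B,B] = ((1.4)·(1.4) + (0.4)·(0.4) + (-3.6)·(-3.6) + (-1.6)·(-1.6) + (3.4)·(3.4)) / 4 = 29.2/4 = 7.3
  S[B,C] = ((1.4)·(1.2) + (0.4)·(-1.8) + (-3.6)·(1.2) + (-1.6)·(-1.8) + (3.4)·(1.2)) / 4 = 3.6/4 = 0.9
  S[C,C] = ((1.2)·(1.2) + (-1.8)·(-1.8) + (1.2)·(1.2) + (-1.8)·(-1.8) + (1.2)·(1.2)) / 4 = 10.8/4 = 2.7

S is symmetric (S[j,i] = S[i,j]). Assembling:

S = [[3.2, 3.35, 1.8],
 [3.35, 7.3, 0.9],
 [1.8, 0.9, 2.7]]


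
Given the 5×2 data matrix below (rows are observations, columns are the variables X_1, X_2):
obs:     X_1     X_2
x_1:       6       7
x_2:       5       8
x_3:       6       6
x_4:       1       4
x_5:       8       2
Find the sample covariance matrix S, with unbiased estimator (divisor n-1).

Step 1 — column means:
  mean(X_1) = (6 + 5 + 6 + 1 + 8) / 5 = 26/5 = 5.2
  mean(X_2) = (7 + 8 + 6 + 4 + 2) / 5 = 27/5 = 5.4

Step 2 — sample covariance S[i,j] = (1/(n-1)) · Σ_k (x_{k,i} - mean_i) · (x_{k,j} - mean_j), with n-1 = 4.
  S[X_1,X_1] = ((0.8)·(0.8) + (-0.2)·(-0.2) + (0.8)·(0.8) + (-4.2)·(-4.2) + (2.8)·(2.8)) / 4 = 26.8/4 = 6.7
  S[X_1,X_2] = ((0.8)·(1.6) + (-0.2)·(2.6) + (0.8)·(0.6) + (-4.2)·(-1.4) + (2.8)·(-3.4)) / 4 = -2.4/4 = -0.6
  S[X_2,X_2] = ((1.6)·(1.6) + (2.6)·(2.6) + (0.6)·(0.6) + (-1.4)·(-1.4) + (-3.4)·(-3.4)) / 4 = 23.2/4 = 5.8

S is symmetric (S[j,i] = S[i,j]). Assembling:

S = [[6.7, -0.6],
 [-0.6, 5.8]]


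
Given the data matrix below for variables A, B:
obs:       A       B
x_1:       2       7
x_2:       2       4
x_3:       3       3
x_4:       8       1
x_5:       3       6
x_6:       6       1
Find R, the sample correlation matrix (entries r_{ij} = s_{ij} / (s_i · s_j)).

Step 1 — column means:
  mean(A) = (2 + 2 + 3 + 8 + 3 + 6) / 6 = 24/6 = 4
  mean(B) = (7 + 4 + 3 + 1 + 6 + 1) / 6 = 22/6 = 3.6667

Step 2 — sample variances and covariances s[i,j] = (1/(n-1)) · Σ_k (x_{k,i} - mean_i) · (x_{k,j} - mean_j), with n-1 = 5:
  s[A,A] = ((-2)·(-2) + (-2)·(-2) + (-1)·(-1) + (4)·(4) + (-1)·(-1) + (2)·(2)) / 5 = 30/5 = 6
  s[A,B] = ((-2)·(3.3333) + (-2)·(0.3333) + (-1)·(-0.6667) + (4)·(-2.6667) + (-1)·(2.3333) + (2)·(-2.6667)) / 5 = -25/5 = -5
  s[B,B] = ((3.3333)·(3.3333) + (0.3333)·(0.3333) + (-0.6667)·(-0.6667) + (-2.6667)·(-2.6667) + (2.3333)·(2.3333) + (-2.6667)·(-2.6667)) / 5 = 31.3333/5 = 6.2667
  Sample standard deviations s_i = √(s[i,i]):
  s(A) = √(6) = 2.4495
  s(B) = √(6.2667) = 2.5033

Step 3 — r_{ij} = s_{ij} / (s_i · s_j):
  r[A,A] = 1 (diagonal).
  r[A,B] = -5 / (2.4495 · 2.5033) = -5 / 6.1319 = -0.8154
  r[B,B] = 1 (diagonal).

R is symmetric with unit diagonal. Assembling:

R = [[1, -0.8154],
 [-0.8154, 1]]


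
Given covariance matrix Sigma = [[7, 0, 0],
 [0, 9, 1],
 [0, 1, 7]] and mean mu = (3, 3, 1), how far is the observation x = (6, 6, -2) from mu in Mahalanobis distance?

Step 1 — centre the observation: (x - mu) = (3, 3, -3).

Step 2 — invert Sigma (cofactor / det for 3×3, or solve directly):
  Sigma^{-1} = [[0.1429, 0, 0],
 [0, 0.1129, -0.0161],
 [0, -0.0161, 0.1452]].

Step 3 — form the quadratic (x - mu)^T · Sigma^{-1} · (x - mu):
  Sigma^{-1} · (x - mu) = (0.4286, 0.3871, -0.4839).
  (x - mu)^T · [Sigma^{-1} · (x - mu)] = (3)·(0.4286) + (3)·(0.3871) + (-3)·(-0.4839) = 3.8986.

Step 4 — take square root: d = √(3.8986) ≈ 1.9745.

d(x, mu) = √(3.8986) ≈ 1.9745


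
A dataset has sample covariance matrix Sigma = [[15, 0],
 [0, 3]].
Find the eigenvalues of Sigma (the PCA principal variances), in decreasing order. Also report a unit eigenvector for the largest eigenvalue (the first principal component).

Step 1 — characteristic polynomial of 2×2 Sigma:
  det(Sigma - λI) = λ² - trace · λ + det = 0.
  trace = 15 + 3 = 18, det = 15·3 - (0)² = 45.
Step 2 — discriminant:
  Δ = trace² - 4·det = 324 - 180 = 144.
Step 3 — eigenvalues:
  λ = (trace ± √Δ)/2 = (18 ± 12)/2,
  λ_1 = 15,  λ_2 = 3.

Step 4 — unit eigenvector for λ_1: Sigma is diagonal, so its eigenvectors are the coordinate axes. λ_1 = 15 is the diagonal entry on the first coordinate axis, hence
  v_1 = (1, 0) (||v_1|| = 1).

λ_1 = 15,  λ_2 = 3;  v_1 ≈ (1, 0)


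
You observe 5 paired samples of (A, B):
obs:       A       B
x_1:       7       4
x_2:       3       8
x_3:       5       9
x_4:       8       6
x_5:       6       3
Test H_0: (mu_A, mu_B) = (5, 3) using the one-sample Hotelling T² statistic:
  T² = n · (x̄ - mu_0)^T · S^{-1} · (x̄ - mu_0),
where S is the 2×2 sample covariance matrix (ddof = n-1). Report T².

Step 1 — sample mean vector:
  mean(A) = (7 + 3 + 5 + 8 + 6) / 5 = 29/5 = 5.8
  mean(B) = (4 + 8 + 9 + 6 + 3) / 5 = 30/5 = 6
  x̄ = (5.8, 6),  deviation x̄ - mu_0 = (5.8, 6) - (5, 3) = (0.8, 3).

Step 2 — sample covariance matrix, S[i,j] = (1/(n-1)) · Σ_k (x_{k,i} - mean_i) · (x_{k,j} - mean_j), divisor n-1 = 4:
  S[A,A] = ((1.2)·(1.2) + (-2.8)·(-2.8) + (-0.8)·(-0.8) + (2.2)·(2.2) + (0.2)·(0.2)) / 4 = 14.8/4 = 3.7
  S[A,B] = ((1.2)·(-2) + (-2.8)·(2) + (-0.8)·(3) + (2.2)·(0) + (0.2)·(-3)) / 4 = -11/4 = -2.75
  S[B,B] = ((-2)·(-2) + (2)·(2) + (3)·(3) + (0)·(0) + (-3)·(-3)) / 4 = 26/4 = 6.5
  S = [[3.7, -2.75],
 [-2.75, 6.5]].

Step 3 — invert S. det(S) = 3.7·6.5 - (-2.75)² = 16.4875.
  S^{-1} = (1/det) · [[d, -b], [-b, a]] = [[0.3942, 0.1668],
 [0.1668, 0.2244]].

Step 4 — quadratic form (x̄ - mu_0)^T · S^{-1} · (x̄ - mu_0):
  S^{-1} · (x̄ - mu_0) = (0.8158, 0.8067),
  (x̄ - mu_0)^T · [...] = (0.8)·(0.8158) + (3)·(0.8067) = 3.0726.

Step 5 — scale by n: T² = 5 · 3.0726 = 15.3632.

T² ≈ 15.3632


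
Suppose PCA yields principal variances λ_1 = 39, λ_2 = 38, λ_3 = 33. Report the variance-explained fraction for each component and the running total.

Step 1 — total variance = trace(Sigma) = Σ λ_i = 39 + 38 + 33 = 110.

Step 2 — fraction explained by component i = λ_i / Σ λ:
  PC1: 39/110 = 0.3545
  PC2: 38/110 = 0.3455
  PC3: 33/110 = 0.3

Step 3 — cumulative fraction after k components = (λ_1 + ... + λ_k) / Σ λ:
  k = 1: 39/110 = 0.3545
  k = 2: (39 + 38)/110 = 77/110 = 0.7
  k = 3: (39 + 38 + 33)/110 = 110/110 = 1

Summary (fraction, with percent):

explained: PC1 0.3545 (35.45%), PC2 0.3455 (34.55%), PC3 0.3 (30%);  cumulative: 0.3545, 0.7, 1


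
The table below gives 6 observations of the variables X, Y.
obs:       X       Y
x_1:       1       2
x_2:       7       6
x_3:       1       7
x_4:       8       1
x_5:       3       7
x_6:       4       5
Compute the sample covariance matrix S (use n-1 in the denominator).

Step 1 — column means:
  mean(X) = (1 + 7 + 1 + 8 + 3 + 4) / 6 = 24/6 = 4
  mean(Y) = (2 + 6 + 7 + 1 + 7 + 5) / 6 = 28/6 = 4.6667

Step 2 — sample covariance S[i,j] = (1/(n-1)) · Σ_k (x_{k,i} - mean_i) · (x_{k,j} - mean_j), with n-1 = 5.
  S[X,X] = ((-3)·(-3) + (3)·(3) + (-3)·(-3) + (4)·(4) + (-1)·(-1) + (0)·(0)) / 5 = 44/5 = 8.8
  S[X,Y] = ((-3)·(-2.6667) + (3)·(1.3333) + (-3)·(2.3333) + (4)·(-3.6667) + (-1)·(2.3333) + (0)·(0.3333)) / 5 = -12/5 = -2.4
  S[Y,Y] = ((-2.6667)·(-2.6667) + (1.3333)·(1.3333) + (2.3333)·(2.3333) + (-3.6667)·(-3.6667) + (2.3333)·(2.3333) + (0.3333)·(0.3333)) / 5 = 33.3333/5 = 6.6667

S is symmetric (S[j,i] = S[i,j]). Assembling:

S = [[8.8, -2.4],
 [-2.4, 6.6667]]


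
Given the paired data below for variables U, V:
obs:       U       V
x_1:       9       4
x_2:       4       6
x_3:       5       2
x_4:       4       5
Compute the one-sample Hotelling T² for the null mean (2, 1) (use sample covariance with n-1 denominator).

Step 1 — sample mean vector:
  mean(U) = (9 + 4 + 5 + 4) / 4 = 22/4 = 5.5
  mean(V) = (4 + 6 + 2 + 5) / 4 = 17/4 = 4.25
  x̄ = (5.5, 4.25),  deviation x̄ - mu_0 = (5.5, 4.25) - (2, 1) = (3.5, 3.25).

Step 2 — sample covariance matrix, S[i,j] = (1/(n-1)) · Σ_k (x_{k,i} - mean_i) · (x_{k,j} - mean_j), divisor n-1 = 3:
  S[U,U] = ((3.5)·(3.5) + (-1.5)·(-1.5) + (-0.5)·(-0.5) + (-1.5)·(-1.5)) / 3 = 17/3 = 5.6667
  S[U,V] = ((3.5)·(-0.25) + (-1.5)·(1.75) + (-0.5)·(-2.25) + (-1.5)·(0.75)) / 3 = -3.5/3 = -1.1667
  S[V,V] = ((-0.25)·(-0.25) + (1.75)·(1.75) + (-2.25)·(-2.25) + (0.75)·(0.75)) / 3 = 8.75/3 = 2.9167
  S = [[5.6667, -1.1667],
 [-1.1667, 2.9167]].

Step 3 — invert S. det(S) = 5.6667·2.9167 - (-1.1667)² = 15.1667.
  S^{-1} = (1/det) · [[d, -b], [-b, a]] = [[0.1923, 0.0769],
 [0.0769, 0.3736]].

Step 4 — quadratic form (x̄ - mu_0)^T · S^{-1} · (x̄ - mu_0):
  S^{-1} · (x̄ - mu_0) = (0.9231, 1.4835),
  (x̄ - mu_0)^T · [...] = (3.5)·(0.9231) + (3.25)·(1.4835) = 8.0522.

Step 5 — scale by n: T² = 4 · 8.0522 = 32.2088.

T² ≈ 32.2088


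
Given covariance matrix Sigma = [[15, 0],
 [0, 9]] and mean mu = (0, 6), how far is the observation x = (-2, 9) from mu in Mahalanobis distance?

Step 1 — centre the observation: (x - mu) = (-2, 3).

Step 2 — invert Sigma. det(Sigma) = 15·9 - (0)² = 135.
  Sigma^{-1} = (1/det) · [[d, -b], [-b, a]] = [[0.0667, 0],
 [0, 0.1111]].

Step 3 — form the quadratic (x - mu)^T · Sigma^{-1} · (x - mu):
  Sigma^{-1} · (x - mu) = (-0.1333, 0.3333).
  (x - mu)^T · [Sigma^{-1} · (x - mu)] = (-2)·(-0.1333) + (3)·(0.3333) = 1.2667.

Step 4 — take square root: d = √(1.2667) ≈ 1.1255.

d(x, mu) = √(1.2667) ≈ 1.1255


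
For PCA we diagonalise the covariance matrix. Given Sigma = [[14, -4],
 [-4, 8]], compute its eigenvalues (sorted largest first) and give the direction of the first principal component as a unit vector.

Step 1 — characteristic polynomial of 2×2 Sigma:
  det(Sigma - λI) = λ² - trace · λ + det = 0.
  trace = 14 + 8 = 22, det = 14·8 - (-4)² = 96.
Step 2 — discriminant:
  Δ = trace² - 4·det = 484 - 384 = 100.
Step 3 — eigenvalues:
  λ = (trace ± √Δ)/2 = (22 ± 10)/2,
  λ_1 = 16,  λ_2 = 6.

Step 4 — unit eigenvector for λ_1: solve (Sigma - λ_1 I)v = 0. First row:
  (14 - 16)·v_x + (-4)·v_y = 0, i.e. (-2)·v_x + (-4)·v_y = 0,
  so v ∝ (b, λ_1 - a) = (-4, 2); multiply by -1 so the first entry is positive: u = (4, -2).
  ||u|| = √((4)² + (-2)²) = √(20) ≈ 4.4721,
  v_1 = u/||u|| ≈ (0.8944, -0.4472) (||v_1|| = 1).

λ_1 = 16,  λ_2 = 6;  v_1 ≈ (0.8944, -0.4472)


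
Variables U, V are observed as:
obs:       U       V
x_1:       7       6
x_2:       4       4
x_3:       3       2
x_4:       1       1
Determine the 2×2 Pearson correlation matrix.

Step 1 — column means:
  mean(U) = (7 + 4 + 3 + 1) / 4 = 15/4 = 3.75
  mean(V) = (6 + 4 + 2 + 1) / 4 = 13/4 = 3.25

Step 2 — sample variances and covariances s[i,j] = (1/(n-1)) · Σ_k (x_{k,i} - mean_i) · (x_{k,j} - mean_j), with n-1 = 3:
  s[U,U] = ((3.25)·(3.25) + (0.25)·(0.25) + (-0.75)·(-0.75) + (-2.75)·(-2.75)) / 3 = 18.75/3 = 6.25
  s[U,V] = ((3.25)·(2.75) + (0.25)·(0.75) + (-0.75)·(-1.25) + (-2.75)·(-2.25)) / 3 = 16.25/3 = 5.4167
  s[V,V] = ((2.75)·(2.75) + (0.75)·(0.75) + (-1.25)·(-1.25) + (-2.25)·(-2.25)) / 3 = 14.75/3 = 4.9167
  Sample standard deviations s_i = √(s[i,i]):
  s(U) = √(6.25) = 2.5
  s(V) = √(4.9167) = 2.2174

Step 3 — r_{ij} = s_{ij} / (s_i · s_j):
  r[U,U] = 1 (diagonal).
  r[U,V] = 5.4167 / (2.5 · 2.2174) = 5.4167 / 5.5434 = 0.9771
  r[V,V] = 1 (diagonal).

R is symmetric with unit diagonal. Assembling:

R = [[1, 0.9771],
 [0.9771, 1]]


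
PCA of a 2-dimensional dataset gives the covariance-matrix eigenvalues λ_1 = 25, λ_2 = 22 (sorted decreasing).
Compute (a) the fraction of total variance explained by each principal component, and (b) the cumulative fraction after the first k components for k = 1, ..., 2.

Step 1 — total variance = trace(Sigma) = Σ λ_i = 25 + 22 = 47.

Step 2 — fraction explained by component i = λ_i / Σ λ:
  PC1: 25/47 = 0.5319
  PC2: 22/47 = 0.4681

Step 3 — cumulative fraction after k components = (λ_1 + ... + λ_k) / Σ λ:
  k = 1: 25/47 = 0.5319
  k = 2: (25 + 22)/47 = 47/47 = 1

Summary (fraction, with percent):

explained: PC1 0.5319 (53.19%), PC2 0.4681 (46.81%);  cumulative: 0.5319, 1


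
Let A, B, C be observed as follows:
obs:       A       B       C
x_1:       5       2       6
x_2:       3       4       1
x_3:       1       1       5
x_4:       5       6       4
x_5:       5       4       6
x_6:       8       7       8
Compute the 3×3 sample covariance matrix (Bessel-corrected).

Step 1 — column means:
  mean(A) = (5 + 3 + 1 + 5 + 5 + 8) / 6 = 27/6 = 4.5
  mean(B) = (2 + 4 + 1 + 6 + 4 + 7) / 6 = 24/6 = 4
  mean(C) = (6 + 1 + 5 + 4 + 6 + 8) / 6 = 30/6 = 5

Step 2 — sample covariance S[i,j] = (1/(n-1)) · Σ_k (x_{k,i} - mean_i) · (x_{k,j} - mean_j), with n-1 = 5.
  S[A,A] = ((0.5)·(0.5) + (-1.5)·(-1.5) + (-3.5)·(-3.5) + (0.5)·(0.5) + (0.5)·(0.5) + (3.5)·(3.5)) / 5 = 27.5/5 = 5.5
  S[A,B] = ((0.5)·(-2) + (-1.5)·(0) + (-3.5)·(-3) + (0.5)·(2) + (0.5)·(0) + (3.5)·(3)) / 5 = 21/5 = 4.2
  S[A,C] = ((0.5)·(1) + (-1.5)·(-4) + (-3.5)·(0) + (0.5)·(-1) + (0.5)·(1) + (3.5)·(3)) / 5 = 17/5 = 3.4
  S[B,B] = ((-2)·(-2) + (0)·(0) + (-3)·(-3) + (2)·(2) + (0)·(0) + (3)·(3)) / 5 = 26/5 = 5.2
  S[B,C] = ((-2)·(1) + (0)·(-4) + (-3)·(0) + (2)·(-1) + (0)·(1) + (3)·(3)) / 5 = 5/5 = 1
  S[C,C] = ((1)·(1) + (-4)·(-4) + (0)·(0) + (-1)·(-1) + (1)·(1) + (3)·(3)) / 5 = 28/5 = 5.6

S is symmetric (S[j,i] = S[i,j]). Assembling:

S = [[5.5, 4.2, 3.4],
 [4.2, 5.2, 1],
 [3.4, 1, 5.6]]


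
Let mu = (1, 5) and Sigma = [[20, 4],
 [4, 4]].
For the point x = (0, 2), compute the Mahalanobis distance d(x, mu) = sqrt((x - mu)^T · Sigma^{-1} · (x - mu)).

Step 1 — centre the observation: (x - mu) = (-1, -3).

Step 2 — invert Sigma. det(Sigma) = 20·4 - (4)² = 64.
  Sigma^{-1} = (1/det) · [[d, -b], [-b, a]] = [[0.0625, -0.0625],
 [-0.0625, 0.3125]].

Step 3 — form the quadratic (x - mu)^T · Sigma^{-1} · (x - mu):
  Sigma^{-1} · (x - mu) = (0.125, -0.875).
  (x - mu)^T · [Sigma^{-1} · (x - mu)] = (-1)·(0.125) + (-3)·(-0.875) = 2.5.

Step 4 — take square root: d = √(2.5) ≈ 1.5811.

d(x, mu) = √(2.5) ≈ 1.5811


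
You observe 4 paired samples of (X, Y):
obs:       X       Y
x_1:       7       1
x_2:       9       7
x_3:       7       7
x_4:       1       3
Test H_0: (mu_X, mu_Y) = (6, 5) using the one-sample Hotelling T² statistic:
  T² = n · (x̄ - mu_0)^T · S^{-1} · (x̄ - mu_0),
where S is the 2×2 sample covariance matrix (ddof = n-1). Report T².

Step 1 — sample mean vector:
  mean(X) = (7 + 9 + 7 + 1) / 4 = 24/4 = 6
  mean(Y) = (1 + 7 + 7 + 3) / 4 = 18/4 = 4.5
  x̄ = (6, 4.5),  deviation x̄ - mu_0 = (6, 4.5) - (6, 5) = (0, -0.5).

Step 2 — sample covariance matrix, S[i,j] = (1/(n-1)) · Σ_k (x_{k,i} - mean_i) · (x_{k,j} - mean_j), divisor n-1 = 3:
  S[X,X] = ((1)·(1) + (3)·(3) + (1)·(1) + (-5)·(-5)) / 3 = 36/3 = 12
  S[X,Y] = ((1)·(-3.5) + (3)·(2.5) + (1)·(2.5) + (-5)·(-1.5)) / 3 = 14/3 = 4.6667
  S[Y,Y] = ((-3.5)·(-3.5) + (2.5)·(2.5) + (2.5)·(2.5) + (-1.5)·(-1.5)) / 3 = 27/3 = 9
  S = [[12, 4.6667],
 [4.6667, 9]].

Step 3 — invert S. det(S) = 12·9 - (4.6667)² = 86.2222.
  S^{-1} = (1/det) · [[d, -b], [-b, a]] = [[0.1044, -0.0541],
 [-0.0541, 0.1392]].

Step 4 — quadratic form (x̄ - mu_0)^T · S^{-1} · (x̄ - mu_0):
  S^{-1} · (x̄ - mu_0) = (0.0271, -0.0696),
  (x̄ - mu_0)^T · [...] = (0)·(0.0271) + (-0.5)·(-0.0696) = 0.0348.

Step 5 — scale by n: T² = 4 · 0.0348 = 0.1392.

T² ≈ 0.1392


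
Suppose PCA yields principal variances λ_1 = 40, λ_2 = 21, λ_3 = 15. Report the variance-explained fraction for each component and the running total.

Step 1 — total variance = trace(Sigma) = Σ λ_i = 40 + 21 + 15 = 76.

Step 2 — fraction explained by component i = λ_i / Σ λ:
  PC1: 40/76 = 0.5263
  PC2: 21/76 = 0.2763
  PC3: 15/76 = 0.1974

Step 3 — cumulative fraction after k components = (λ_1 + ... + λ_k) / Σ λ:
  k = 1: 40/76 = 0.5263
  k = 2: (40 + 21)/76 = 61/76 = 0.8026
  k = 3: (40 + 21 + 15)/76 = 76/76 = 1

Summary (fraction, with percent):

explained: PC1 0.5263 (52.63%), PC2 0.2763 (27.63%), PC3 0.1974 (19.74%);  cumulative: 0.5263, 0.8026, 1


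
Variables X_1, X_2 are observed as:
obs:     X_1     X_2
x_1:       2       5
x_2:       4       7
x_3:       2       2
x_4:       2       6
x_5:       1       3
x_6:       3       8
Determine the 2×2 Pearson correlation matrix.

Step 1 — column means:
  mean(X_1) = (2 + 4 + 2 + 2 + 1 + 3) / 6 = 14/6 = 2.3333
  mean(X_2) = (5 + 7 + 2 + 6 + 3 + 8) / 6 = 31/6 = 5.1667

Step 2 — sample variances and covariances s[i,j] = (1/(n-1)) · Σ_k (x_{k,i} - mean_i) · (x_{k,j} - mean_j), with n-1 = 5:
  s[X_1,X_1] = ((-0.3333)·(-0.3333) + (1.6667)·(1.6667) + (-0.3333)·(-0.3333) + (-0.3333)·(-0.3333) + (-1.3333)·(-1.3333) + (0.6667)·(0.6667)) / 5 = 5.3333/5 = 1.0667
  s[X_1,X_2] = ((-0.3333)·(-0.1667) + (1.6667)·(1.8333) + (-0.3333)·(-3.1667) + (-0.3333)·(0.8333) + (-1.3333)·(-2.1667) + (0.6667)·(2.8333)) / 5 = 8.6667/5 = 1.7333
  s[X_2,X_2] = ((-0.1667)·(-0.1667) + (1.8333)·(1.8333) + (-3.1667)·(-3.1667) + (0.8333)·(0.8333) + (-2.1667)·(-2.1667) + (2.8333)·(2.8333)) / 5 = 26.8333/5 = 5.3667
  Sample standard deviations s_i = √(s[i,i]):
  s(X_1) = √(1.0667) = 1.0328
  s(X_2) = √(5.3667) = 2.3166

Step 3 — r_{ij} = s_{ij} / (s_i · s_j):
  r[X_1,X_1] = 1 (diagonal).
  r[X_1,X_2] = 1.7333 / (1.0328 · 2.3166) = 1.7333 / 2.3926 = 0.7245
  r[X_2,X_2] = 1 (diagonal).

R is symmetric with unit diagonal. Assembling:

R = [[1, 0.7245],
 [0.7245, 1]]
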